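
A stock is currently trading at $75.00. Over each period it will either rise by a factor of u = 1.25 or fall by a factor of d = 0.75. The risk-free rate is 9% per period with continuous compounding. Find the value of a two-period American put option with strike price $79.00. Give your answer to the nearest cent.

$8.04

Risk-neutral probability p = (e^0.09 − 0.75)/(1.25 − 0.75) = 0.3442/0.5000 = 0.6883
Terminal stock prices: S_uu = 117.2, S_ud = 70.31, S_dd = 42.19
Terminal payoffs (K − S): max(-38.19, 0) = 0, max(8.688, 0) = 8.688, max(36.81, 0) = 36.81
Node u (S = 93.75): continuation = e^(−0.09)·[0.6883·0.0000 + 0.3117·8.6875] = 2.4744; exercise value = 0.0000 ≤ continuation, so V_u = 2.4744
Node d (S = 56.25): continuation = e^(−0.09)·[0.6883·8.6875 + 0.3117·36.8125] = 15.9506; exercise value = 22.7500 > continuation, so V_d = 22.7500 (exercise)
Node 0 (S = 75): continuation = e^(−0.09)·[0.6883·2.4744 + 0.3117·22.7500] = 8.0365; exercise value = 4.0000 ≤ continuation, so V_0 = 8.0365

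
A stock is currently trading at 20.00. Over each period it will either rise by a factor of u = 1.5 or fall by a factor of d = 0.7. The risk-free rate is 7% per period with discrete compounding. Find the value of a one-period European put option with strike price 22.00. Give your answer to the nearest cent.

4.02

Risk-neutral probability p = (1 + 0.07 − 0.7)/(1.5 − 0.7) = 0.3700/0.8000 = 0.4625
Terminal stock prices: S_u = 30, S_d = 14
Terminal payoffs (K − S): max(-8, 0) = 0, max(8, 0) = 8
Node 0 (S = 20): V_0 = 1/1.07·[0.4625·0.0000 + 0.5375·8.0000] = 4.0187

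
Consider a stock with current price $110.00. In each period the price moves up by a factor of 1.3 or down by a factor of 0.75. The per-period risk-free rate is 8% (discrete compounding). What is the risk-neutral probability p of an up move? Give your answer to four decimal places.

Risk-neutral probability p = (1 + 0.08 − 0.75)/(1.3 − 0.75) = 0.3300/0.5500 = 0.6000

p = 0.6000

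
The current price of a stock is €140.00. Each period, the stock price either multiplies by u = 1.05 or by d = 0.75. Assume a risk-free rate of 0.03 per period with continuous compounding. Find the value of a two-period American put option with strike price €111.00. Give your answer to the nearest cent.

€0.42

Risk-neutral probability p = (e^0.03 − 0.75)/(1.05 − 0.75) = 0.2805/0.3000 = 0.9348
Terminal stock prices: S_uu = 154.3, S_ud = 110.2, S_dd = 78.75
Terminal payoffs (K − S): max(-43.35, 0) = 0, max(0.75, 0) = 0.75, max(32.25, 0) = 32.25
Node u (S = 147): continuation = e^(−0.03)·[0.9348·0.0000 + 0.0652·0.7500] = 0.0474; exercise value = 0.0000 ≤ continuation, so V_u = 0.0474
Node d (S = 105): continuation = e^(−0.03)·[0.9348·0.7500 + 0.0652·32.2500] = 2.7195; exercise value = 6.0000 > continuation, so V_d = 6.0000 (exercise)
Node 0 (S = 140): continuation = e^(−0.03)·[0.9348·0.0474 + 0.0652·6.0000] = 0.4224; exercise value = 0.0000 ≤ continuation, so V_0 = 0.4224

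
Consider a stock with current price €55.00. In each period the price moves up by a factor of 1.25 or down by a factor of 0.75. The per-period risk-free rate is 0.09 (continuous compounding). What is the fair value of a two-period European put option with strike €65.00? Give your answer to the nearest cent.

Risk-neutral probability p = (e^0.09 − 0.75)/(1.25 − 0.75) = 0.3442/0.5000 = 0.6883
Terminal stock prices: S_uu = 85.94, S_ud = 51.56, S_dd = 30.94
Terminal payoffs (K − S): max(-20.94, 0) = 0, max(13.44, 0) = 13.44, max(34.06, 0) = 34.06
Node u (S = 68.75): V_u = e^(−0.09)·[0.6883·0.0000 + 0.3117·13.4375] = 3.8274
Node d (S = 41.25): V_d = e^(−0.09)·[0.6883·13.4375 + 0.3117·34.0625] = 18.1555
Node 0 (S = 55): V_0 = e^(−0.09)·[0.6883·3.8274 + 0.3117·18.1555] = 7.5790

€7.58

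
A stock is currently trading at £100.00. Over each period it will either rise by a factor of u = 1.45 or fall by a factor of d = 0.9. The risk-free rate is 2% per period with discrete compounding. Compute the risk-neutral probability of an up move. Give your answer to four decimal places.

Risk-neutral probability p = (1 + 0.02 − 0.9)/(1.45 − 0.9) = 0.1200/0.5500 = 0.2182

p = 0.2182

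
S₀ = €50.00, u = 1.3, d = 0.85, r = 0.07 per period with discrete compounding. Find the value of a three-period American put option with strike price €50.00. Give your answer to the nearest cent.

Risk-neutral probability p = (1 + 0.07 − 0.85)/(1.3 − 0.85) = 0.2200/0.4500 = 0.4889
Terminal stock prices: S_uuu = 109.9, S_uud = 71.83, S_udd = 46.96, S_ddd = 30.71
Terminal payoffs (K − S): max(-59.85, 0) = 0, max(-21.83, 0) = 0, max(3.038, 0) = 3.038, max(19.29, 0) = 19.29
Node uu (S = 84.5): continuation = 1/1.07·[0.4889·0.0000 + 0.5111·0.0000] = 0.0000; exercise value = 0.0000 ≤ continuation, so V_uu = 0.0000
Node ud (S = 55.25): continuation = 1/1.07·[0.4889·0.0000 + 0.5111·3.0375] = 1.4509; exercise value = 0.0000 ≤ continuation, so V_ud = 1.4509
Node dd (S = 36.12): continuation = 1/1.07·[0.4889·3.0375 + 0.5111·19.2938] = 10.6040; exercise value = 13.8750 > continuation, so V_dd = 13.8750 (exercise)
Node u (S = 65): continuation = 1/1.07·[0.4889·0.0000 + 0.5111·1.4509] = 0.6931; exercise value = 0.0000 ≤ continuation, so V_u = 0.6931
Node d (S = 42.5): continuation = 1/1.07·[0.4889·1.4509 + 0.5111·13.8750] = 7.2907; exercise value = 7.5000 > continuation, so V_d = 7.5000 (exercise)
Node 0 (S = 50): continuation = 1/1.07·[0.4889·0.6931 + 0.5111·7.5000] = 3.8992; exercise value = 0.0000 ≤ continuation, so V_0 = 3.8992

€3.90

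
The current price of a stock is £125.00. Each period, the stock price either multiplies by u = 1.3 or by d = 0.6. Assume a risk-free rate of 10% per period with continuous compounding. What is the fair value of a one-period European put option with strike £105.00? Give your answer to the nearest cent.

£7.56

Risk-neutral probability p = (e^0.1 − 0.6)/(1.3 − 0.6) = 0.5052/0.7000 = 0.7217
Terminal stock prices: S_u = 162.5, S_d = 75
Terminal payoffs (K − S): max(-57.5, 0) = 0, max(30, 0) = 30
Node 0 (S = 125): V_0 = e^(−0.1)·[0.7217·0.0000 + 0.2783·30.0000] = 7.5552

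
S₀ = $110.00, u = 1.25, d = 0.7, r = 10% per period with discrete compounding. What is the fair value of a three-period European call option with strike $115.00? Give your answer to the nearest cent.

Risk-neutral probability p = (1 + 0.1 − 0.7)/(1.25 − 0.7) = 0.4000/0.5500 = 0.7273
Terminal stock prices: S_uuu = 214.8, S_uud = 120.3, S_udd = 67.37, S_ddd = 37.73
Terminal payoffs (S − K): max(99.84, 0) = 99.84, max(5.312, 0) = 5.312, max(-47.63, 0) = 0, max(-77.27, 0) = 0
Node uu (S = 171.9): V_uu = 1/1.1·[0.7273·99.8438 + 0.2727·5.3125] = 67.3295
Node ud (S = 96.25): V_ud = 1/1.1·[0.7273·5.3125 + 0.2727·0.0000] = 3.5124
Node dd (S = 53.9): V_dd = 1/1.1·[0.7273·0.0000 + 0.2727·0.0000] = 0.0000
Node u (S = 137.5): V_u = 1/1.1·[0.7273·67.3295 + 0.2727·3.5124] = 45.3862
Node d (S = 77): V_d = 1/1.1·[0.7273·3.5124 + 0.2727·0.0000] = 2.3222
Node 0 (S = 110): V_0 = 1/1.1·[0.7273·45.3862 + 0.2727·2.3222] = 30.5832

$30.58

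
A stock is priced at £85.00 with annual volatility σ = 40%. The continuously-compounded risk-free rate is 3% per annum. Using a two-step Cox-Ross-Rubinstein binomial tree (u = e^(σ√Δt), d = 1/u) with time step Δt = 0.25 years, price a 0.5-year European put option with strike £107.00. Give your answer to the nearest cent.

CRR parameters: u = e^(σ√Δt) = e^(0.4·√0.25) = 1.2214, d = 1/u = 0.8187
Per-period rate: rΔt = 0.03·0.25 = 0.0075, so R = e^0.0075 = 1.0075
Risk-neutral probability p = (e^0.0075 − 0.8187)/(1.2214 − 0.8187) = 0.1888/0.4027 = 0.4689
Terminal stock prices: S_uu = 126.8, S_ud = 85, S_dd = 56.98
Terminal payoffs (K − S): max(-19.81, 0) = 0, max(22, 0) = 22, max(50.02, 0) = 50.02
Node u (S = 103.8): V_u = e^(−0.0075)·[0.4689·0.0000 + 0.5311·22.0000] = 11.5977
Node d (S = 69.59): V_d = e^(−0.0075)·[0.4689·22.0000 + 0.5311·50.0228] = 36.6084
Node 0 (S = 85): V_0 = e^(−0.0075)·[0.4689·11.5977 + 0.5311·36.6084] = 24.6959

£24.70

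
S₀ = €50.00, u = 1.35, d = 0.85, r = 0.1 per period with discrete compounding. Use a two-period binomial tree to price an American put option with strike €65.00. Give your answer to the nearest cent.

Risk-neutral probability p = (1 + 0.1 − 0.85)/(1.35 − 0.85) = 0.2500/0.5000 = 0.5000
Terminal stock prices: S_uu = 91.13, S_ud = 57.38, S_dd = 36.12
Terminal payoffs (K − S): max(-26.13, 0) = 0, max(7.625, 0) = 7.625, max(28.88, 0) = 28.88
Node u (S = 67.5): continuation = 1/1.1·[0.5000·0.0000 + 0.5000·7.6250] = 3.4659; exercise value = 0.0000 ≤ continuation, so V_u = 3.4659
Node d (S = 42.5): continuation = 1/1.1·[0.5000·7.6250 + 0.5000·28.8750] = 16.5909; exercise value = 22.5000 > continuation, so V_d = 22.5000 (exercise)
Node 0 (S = 50): continuation = 1/1.1·[0.5000·3.4659 + 0.5000·22.5000] = 11.8027; exercise value = 15.0000 > continuation, so V_0 = 15.0000 (exercise)

€15.00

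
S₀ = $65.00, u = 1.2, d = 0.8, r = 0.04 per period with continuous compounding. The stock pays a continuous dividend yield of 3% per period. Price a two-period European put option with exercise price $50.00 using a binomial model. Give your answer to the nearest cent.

$1.75

Per-period risk-free factor R = e^0.04 = 1.0408; dividend-adjusted growth = e^(0.04−0.03) = 1.0101.
Risk-neutral probability p = (1.0101 − 0.8)/(1.2 − 0.8) = 0.2101/0.4000 = 0.5251
Terminal stock prices: S_uu = 93.6, S_ud = 62.4, S_dd = 41.6
Terminal payoffs (K − S): max(-43.6, 0) = 0, max(-12.4, 0) = 0, max(8.4, 0) = 8.4
Node u (S = 78): V_u = e^(−0.04)·[0.5251·0.0000 + 0.4749·0.0000] = 0.0000
Node d (S = 52): V_d = e^(−0.04)·[0.5251·0.0000 + 0.4749·8.4000] = 3.8325
Node 0 (S = 65): V_0 = e^(−0.04)·[0.5251·0.0000 + 0.4749·3.8325] = 1.7486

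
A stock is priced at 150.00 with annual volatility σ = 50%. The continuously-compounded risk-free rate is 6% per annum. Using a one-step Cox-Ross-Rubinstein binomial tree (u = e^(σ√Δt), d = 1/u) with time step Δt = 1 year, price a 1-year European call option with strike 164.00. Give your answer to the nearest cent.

CRR parameters: u = e^(σ√Δt) = e^(0.5·√1) = 1.6487, d = 1/u = 0.6065
Per-period rate: rΔt = 0.06·1 = 0.06, so R = e^0.06 = 1.0618
Risk-neutral probability p = (e^0.06 − 0.6065)/(1.6487 − 0.6065) = 0.4553/1.0422 = 0.4369
Terminal stock prices: S_u = 247.3, S_d = 90.98
Terminal payoffs (S − K): max(83.31, 0) = 83.31, max(-73.02, 0) = 0
Node 0 (S = 150): V_0 = e^(−0.06)·[0.4369·83.3082 + 0.5631·0.0000] = 34.2757

34.28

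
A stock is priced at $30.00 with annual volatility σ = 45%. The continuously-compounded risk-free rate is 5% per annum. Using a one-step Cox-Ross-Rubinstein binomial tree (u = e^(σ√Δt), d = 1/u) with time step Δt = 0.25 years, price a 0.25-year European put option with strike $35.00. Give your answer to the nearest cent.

CRR parameters: u = e^(σ√Δt) = e^(0.45·√0.25) = 1.2523, d = 1/u = 0.7985
Per-period rate: rΔt = 0.05·0.25 = 0.0125, so R = e^0.0125 = 1.0126
Risk-neutral probability p = (e^0.0125 − 0.7985)/(1.2523 − 0.7985) = 0.2141/0.4538 = 0.4717
Terminal stock prices: S_u = 37.57, S_d = 23.96
Terminal payoffs (K − S): max(-2.57, 0) = 0, max(11.04, 0) = 11.04
Node 0 (S = 30): V_0 = e^(−0.0125)·[0.4717·0.0000 + 0.5283·11.0445] = 5.7623

$5.76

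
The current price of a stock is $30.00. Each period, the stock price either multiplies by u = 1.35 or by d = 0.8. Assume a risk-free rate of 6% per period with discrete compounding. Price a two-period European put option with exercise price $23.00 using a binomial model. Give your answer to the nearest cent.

$0.94

Risk-neutral probability p = (1 + 0.06 − 0.8)/(1.35 − 0.8) = 0.2600/0.5500 = 0.4727
Terminal stock prices: S_uu = 54.68, S_ud = 32.4, S_dd = 19.2
Terminal payoffs (K − S): max(-31.68, 0) = 0, max(-9.4, 0) = 0, max(3.8, 0) = 3.8
Node u (S = 40.5): V_u = 1/1.06·[0.4727·0.0000 + 0.5273·0.0000] = 0.0000
Node d (S = 24): V_d = 1/1.06·[0.4727·0.0000 + 0.5273·3.8000] = 1.8902
Node 0 (S = 30): V_0 = 1/1.06·[0.4727·0.0000 + 0.5273·1.8902] = 0.9402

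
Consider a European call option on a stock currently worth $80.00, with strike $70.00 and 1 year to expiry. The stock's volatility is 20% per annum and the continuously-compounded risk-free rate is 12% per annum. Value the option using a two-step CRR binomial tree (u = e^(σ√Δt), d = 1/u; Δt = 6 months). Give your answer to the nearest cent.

$18.78

CRR parameters: u = e^(σ√Δt) = e^(0.2·√0.5) = 1.1519, d = 1/u = 0.8681
Per-period rate: rΔt = 0.12·0.5 = 0.06, so R = e^0.06 = 1.0618
Risk-neutral probability p = (e^0.06 − 0.8681)/(1.1519 − 0.8681) = 0.1937/0.2838 = 0.6826
Terminal stock prices: S_uu = 106.2, S_ud = 80, S_dd = 60.29
Terminal payoffs (S − K): max(36.15, 0) = 36.15, max(10, 0) = 10, max(-9.709, 0) = 0
Node u (S = 92.15): V_u = e^(−0.06)·[0.6826·36.1517 + 0.3174·10.0000] = 26.2293
Node d (S = 69.45): V_d = e^(−0.06)·[0.6826·10.0000 + 0.3174·0.0000] = 6.4285
Node 0 (S = 80): V_0 = e^(−0.06)·[0.6826·26.2293 + 0.3174·6.4285] = 18.7831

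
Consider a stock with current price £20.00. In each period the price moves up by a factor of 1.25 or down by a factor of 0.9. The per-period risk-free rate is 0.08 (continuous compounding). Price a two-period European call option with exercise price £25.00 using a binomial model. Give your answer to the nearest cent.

£1.46

Risk-neutral probability p = (e^0.08 − 0.9)/(1.25 − 0.9) = 0.1833/0.3500 = 0.5237
Terminal stock prices: S_uu = 31.25, S_ud = 22.5, S_dd = 16.2
Terminal payoffs (S − K): max(6.25, 0) = 6.25, max(-2.5, 0) = 0, max(-8.8, 0) = 0
Node u (S = 25): V_u = e^(−0.08)·[0.5237·6.2500 + 0.4763·0.0000] = 3.0213
Node d (S = 18): V_d = e^(−0.08)·[0.5237·0.0000 + 0.4763·0.0000] = 0.0000
Node 0 (S = 20): V_0 = e^(−0.08)·[0.5237·3.0213 + 0.4763·0.0000] = 1.4606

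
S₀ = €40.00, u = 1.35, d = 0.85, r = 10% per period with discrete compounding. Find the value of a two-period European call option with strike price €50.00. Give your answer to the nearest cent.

€4.73

Risk-neutral probability p = (1 + 0.1 − 0.85)/(1.35 − 0.85) = 0.2500/0.5000 = 0.5000
Terminal stock prices: S_uu = 72.9, S_ud = 45.9, S_dd = 28.9
Terminal payoffs (S − K): max(22.9, 0) = 22.9, max(-4.1, 0) = 0, max(-21.1, 0) = 0
Node u (S = 54): V_u = 1/1.1·[0.5000·22.9000 + 0.5000·0.0000] = 10.4091
Node d (S = 34): V_d = 1/1.1·[0.5000·0.0000 + 0.5000·0.0000] = 0.0000
Node 0 (S = 40): V_0 = 1/1.1·[0.5000·10.4091 + 0.5000·0.0000] = 4.7314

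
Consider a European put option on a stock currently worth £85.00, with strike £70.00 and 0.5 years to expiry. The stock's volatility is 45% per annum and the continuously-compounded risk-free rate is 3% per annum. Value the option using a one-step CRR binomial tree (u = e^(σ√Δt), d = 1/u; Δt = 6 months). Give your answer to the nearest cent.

CRR parameters: u = e^(σ√Δt) = e^(0.45·√0.5) = 1.3746, d = 1/u = 0.7275
Per-period rate: rΔt = 0.03·0.5 = 0.015, so R = e^0.015 = 1.0151
Risk-neutral probability p = (e^0.015 − 0.7275)/(1.3746 − 0.7275) = 0.2877/0.6472 = 0.4445
Terminal stock prices: S_u = 116.8, S_d = 61.83
Terminal payoffs (K − S): max(-46.85, 0) = 0, max(8.166, 0) = 8.166
Node 0 (S = 85): V_0 = e^(−0.015)·[0.4445·0.0000 + 0.5555·8.1660] = 4.4690

£4.47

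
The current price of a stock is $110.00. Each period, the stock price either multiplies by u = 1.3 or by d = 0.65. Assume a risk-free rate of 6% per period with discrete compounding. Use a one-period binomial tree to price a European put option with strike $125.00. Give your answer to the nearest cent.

$18.64

Risk-neutral probability p = (1 + 0.06 − 0.65)/(1.3 − 0.65) = 0.4100/0.6500 = 0.6308
Terminal stock prices: S_u = 143, S_d = 71.5
Terminal payoffs (K − S): max(-18, 0) = 0, max(53.5, 0) = 53.5
Node 0 (S = 110): V_0 = 1/1.06·[0.6308·0.0000 + 0.3692·53.5000] = 18.6357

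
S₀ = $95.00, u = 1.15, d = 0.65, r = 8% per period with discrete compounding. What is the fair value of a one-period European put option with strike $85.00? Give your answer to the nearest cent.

Risk-neutral probability p = (1 + 0.08 − 0.65)/(1.15 − 0.65) = 0.4300/0.5000 = 0.8600
Terminal stock prices: S_u = 109.2, S_d = 61.75
Terminal payoffs (K − S): max(-24.25, 0) = 0, max(23.25, 0) = 23.25
Node 0 (S = 95): V_0 = 1/1.08·[0.8600·0.0000 + 0.1400·23.2500] = 3.0139

$3.01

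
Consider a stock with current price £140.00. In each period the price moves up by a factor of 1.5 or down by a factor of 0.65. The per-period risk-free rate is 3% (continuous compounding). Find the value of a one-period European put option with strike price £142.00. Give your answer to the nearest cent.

Risk-neutral probability p = (e^0.03 − 0.65)/(1.5 − 0.65) = 0.3805/0.8500 = 0.4476
Terminal stock prices: S_u = 210, S_d = 91
Terminal payoffs (K − S): max(-68, 0) = 0, max(51, 0) = 51
Node 0 (S = 140): V_0 = e^(−0.03)·[0.4476·0.0000 + 0.5524·51.0000] = 27.3401

£27.34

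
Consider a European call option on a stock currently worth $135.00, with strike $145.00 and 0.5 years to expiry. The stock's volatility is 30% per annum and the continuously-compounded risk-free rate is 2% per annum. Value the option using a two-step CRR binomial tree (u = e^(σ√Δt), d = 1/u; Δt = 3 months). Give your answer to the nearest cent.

$8.46

CRR parameters: u = e^(σ√Δt) = e^(0.3·√0.25) = 1.1618, d = 1/u = 0.8607
Per-period rate: rΔt = 0.02·0.25 = 0.005, so R = e^0.005 = 1.0050
Risk-neutral probability p = (e^0.005 − 0.8607)/(1.1618 − 0.8607) = 0.1443/0.3011 = 0.4792
Terminal stock prices: S_uu = 182.2, S_ud = 135, S_dd = 100
Terminal payoffs (S − K): max(37.23, 0) = 37.23, max(-10, 0) = 0, max(-44.99, 0) = 0
Node u (S = 156.8): V_u = e^(−0.005)·[0.4792·37.2309 + 0.5208·0.0000] = 17.7527
Node d (S = 116.2): V_d = e^(−0.005)·[0.4792·0.0000 + 0.5208·0.0000] = 0.0000
Node 0 (S = 135): V_0 = e^(−0.005)·[0.4792·17.7527 + 0.5208·0.0000] = 8.4649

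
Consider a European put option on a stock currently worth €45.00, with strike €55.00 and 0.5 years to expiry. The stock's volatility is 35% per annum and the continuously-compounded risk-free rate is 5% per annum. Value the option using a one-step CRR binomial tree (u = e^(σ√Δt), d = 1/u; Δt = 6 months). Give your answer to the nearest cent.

€9.90

CRR parameters: u = e^(σ√Δt) = e^(0.35·√0.5) = 1.2808, d = 1/u = 0.7808
Per-period rate: rΔt = 0.05·0.5 = 0.025, so R = e^0.025 = 1.0253
Risk-neutral probability p = (e^0.025 − 0.7808)/(1.2808 − 0.7808) = 0.2446/0.5000 = 0.4891
Terminal stock prices: S_u = 57.64, S_d = 35.13
Terminal payoffs (K − S): max(-2.636, 0) = 0, max(19.87, 0) = 19.87
Node 0 (S = 45): V_0 = e^(−0.025)·[0.4891·0.0000 + 0.5109·19.8658] = 9.8995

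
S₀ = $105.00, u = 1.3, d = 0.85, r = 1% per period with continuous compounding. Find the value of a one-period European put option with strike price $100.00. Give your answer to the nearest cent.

$6.86

Risk-neutral probability p = (e^0.01 − 0.85)/(1.3 − 0.85) = 0.1601/0.4500 = 0.3557
Terminal stock prices: S_u = 136.5, S_d = 89.25
Terminal payoffs (K − S): max(-36.5, 0) = 0, max(10.75, 0) = 10.75
Node 0 (S = 105): V_0 = e^(−0.01)·[0.3557·0.0000 + 0.6443·10.7500] = 6.8577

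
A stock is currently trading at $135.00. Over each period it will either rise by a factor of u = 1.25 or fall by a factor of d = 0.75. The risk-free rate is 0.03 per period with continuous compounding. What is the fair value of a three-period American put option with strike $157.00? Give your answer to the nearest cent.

Risk-neutral probability p = (e^0.03 − 0.75)/(1.25 − 0.75) = 0.2805/0.5000 = 0.5609
Terminal stock prices: S_uuu = 263.7, S_uud = 158.2, S_udd = 94.92, S_ddd = 56.95
Terminal payoffs (K − S): max(-106.7, 0) = 0, max(-1.203, 0) = 0, max(62.08, 0) = 62.08, max(100, 0) = 100
Node uu (S = 210.9): continuation = e^(−0.03)·[0.5609·0.0000 + 0.4391·0.0000] = 0.0000; exercise value = 0.0000 ≤ continuation, so V_uu = 0.0000
Node ud (S = 126.6): continuation = e^(−0.03)·[0.5609·0.0000 + 0.4391·62.0781] = 26.4523; exercise value = 30.4375 > continuation, so V_ud = 30.4375 (exercise)
Node dd (S = 75.94): continuation = e^(−0.03)·[0.5609·62.0781 + 0.4391·100.0469] = 76.4224; exercise value = 81.0625 > continuation, so V_dd = 81.0625 (exercise)
Node u (S = 168.8): continuation = e^(−0.03)·[0.5609·0.0000 + 0.4391·30.4375] = 12.9698; exercise value = 0.0000 ≤ continuation, so V_u = 12.9698
Node d (S = 101.2): continuation = e^(−0.03)·[0.5609·30.4375 + 0.4391·81.0625] = 51.1099; exercise value = 55.7500 > continuation, so V_d = 55.7500 (exercise)
Node 0 (S = 135): continuation = e^(−0.03)·[0.5609·12.9698 + 0.4391·55.7500] = 30.8157; exercise value = 22.0000 ≤ continuation, so V_0 = 30.8157

$30.82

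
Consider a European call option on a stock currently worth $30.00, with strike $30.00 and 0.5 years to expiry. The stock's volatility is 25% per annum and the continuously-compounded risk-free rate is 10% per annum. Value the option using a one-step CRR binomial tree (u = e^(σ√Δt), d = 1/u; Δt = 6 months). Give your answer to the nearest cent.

CRR parameters: u = e^(σ√Δt) = e^(0.25·√0.5) = 1.1934, d = 1/u = 0.8380
Per-period rate: rΔt = 0.1·0.5 = 0.05, so R = e^0.05 = 1.0513
Risk-neutral probability p = (e^0.05 − 0.8380)/(1.1934 − 0.8380) = 0.2133/0.3554 = 0.6002
Terminal stock prices: S_u = 35.8, S_d = 25.14
Terminal payoffs (S − K): max(5.801, 0) = 5.801, max(-4.861, 0) = 0
Node 0 (S = 30): V_0 = e^(−0.05)·[0.6002·5.8009 + 0.3998·0.0000] = 3.3118

$3.31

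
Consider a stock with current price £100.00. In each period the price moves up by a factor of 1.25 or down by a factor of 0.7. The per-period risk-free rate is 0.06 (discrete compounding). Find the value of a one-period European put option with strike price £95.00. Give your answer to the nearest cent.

Risk-neutral probability p = (1 + 0.06 − 0.7)/(1.25 − 0.7) = 0.3600/0.5500 = 0.6545
Terminal stock prices: S_u = 125, S_d = 70
Terminal payoffs (K − S): max(-30, 0) = 0, max(25, 0) = 25
Node 0 (S = 100): V_0 = 1/1.06·[0.6545·0.0000 + 0.3455·25.0000] = 8.1475

£8.15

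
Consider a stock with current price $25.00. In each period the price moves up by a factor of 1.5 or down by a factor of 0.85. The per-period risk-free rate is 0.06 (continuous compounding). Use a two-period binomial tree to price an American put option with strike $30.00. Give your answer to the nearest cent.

$5.55

Risk-neutral probability p = (e^0.06 − 0.85)/(1.5 − 0.85) = 0.2118/0.6500 = 0.3259
Terminal stock prices: S_uu = 56.25, S_ud = 31.88, S_dd = 18.06
Terminal payoffs (K − S): max(-26.25, 0) = 0, max(-1.875, 0) = 0, max(11.94, 0) = 11.94
Node u (S = 37.5): continuation = e^(−0.06)·[0.3259·0.0000 + 0.6741·0.0000] = 0.0000; exercise value = 0.0000 ≤ continuation, so V_u = 0.0000
Node d (S = 21.25): continuation = e^(−0.06)·[0.3259·0.0000 + 0.6741·11.9375] = 7.5784; exercise value = 8.7500 > continuation, so V_d = 8.7500 (exercise)
Node 0 (S = 25): continuation = e^(−0.06)·[0.3259·0.0000 + 0.6741·8.7500] = 5.5549; exercise value = 5.0000 ≤ continuation, so V_0 = 5.5549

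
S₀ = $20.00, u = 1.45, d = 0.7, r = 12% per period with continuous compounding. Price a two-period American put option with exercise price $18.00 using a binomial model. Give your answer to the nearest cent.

Risk-neutral probability p = (e^0.12 − 0.7)/(1.45 − 0.7) = 0.4275/0.7500 = 0.5700
Terminal stock prices: S_uu = 42.05, S_ud = 20.3, S_dd = 9.8
Terminal payoffs (K − S): max(-24.05, 0) = 0, max(-2.3, 0) = 0, max(8.2, 0) = 8.2
Node u (S = 29): continuation = e^(−0.12)·[0.5700·0.0000 + 0.4300·0.0000] = 0.0000; exercise value = 0.0000 ≤ continuation, so V_u = 0.0000
Node d (S = 14): continuation = e^(−0.12)·[0.5700·0.0000 + 0.4300·8.2000] = 3.1273; exercise value = 4.0000 > continuation, so V_d = 4.0000 (exercise)
Node 0 (S = 20): continuation = e^(−0.12)·[0.5700·0.0000 + 0.4300·4.0000] = 1.5255; exercise value = 0.0000 ≤ continuation, so V_0 = 1.5255

$1.53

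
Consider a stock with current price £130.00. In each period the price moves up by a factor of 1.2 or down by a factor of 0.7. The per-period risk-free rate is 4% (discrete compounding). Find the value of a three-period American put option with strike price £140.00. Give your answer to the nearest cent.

£22.45

Risk-neutral probability p = (1 + 0.04 − 0.7)/(1.2 − 0.7) = 0.3400/0.5000 = 0.6800
Terminal stock prices: S_uuu = 224.6, S_uud = 131, S_udd = 76.44, S_ddd = 44.59
Terminal payoffs (K − S): max(-84.64, 0) = 0, max(8.96, 0) = 8.96, max(63.56, 0) = 63.56, max(95.41, 0) = 95.41
Node uu (S = 187.2): continuation = 1/1.04·[0.6800·0.0000 + 0.3200·8.9600] = 2.7569; exercise value = 0.0000 ≤ continuation, so V_uu = 2.7569
Node ud (S = 109.2): continuation = 1/1.04·[0.6800·8.9600 + 0.3200·63.5600] = 25.4154; exercise value = 30.8000 > continuation, so V_ud = 30.8000 (exercise)
Node dd (S = 63.7): continuation = 1/1.04·[0.6800·63.5600 + 0.3200·95.4100] = 70.9154; exercise value = 76.3000 > continuation, so V_dd = 76.3000 (exercise)
Node u (S = 156): continuation = 1/1.04·[0.6800·2.7569 + 0.3200·30.8000] = 11.2795; exercise value = 0.0000 ≤ continuation, so V_u = 11.2795
Node d (S = 91): continuation = 1/1.04·[0.6800·30.8000 + 0.3200·76.3000] = 43.6154; exercise value = 49.0000 > continuation, so V_d = 49.0000 (exercise)
Node 0 (S = 130): continuation = 1/1.04·[0.6800·11.2795 + 0.3200·49.0000] = 22.4520; exercise value = 10.0000 ≤ continuation, so V_0 = 22.4520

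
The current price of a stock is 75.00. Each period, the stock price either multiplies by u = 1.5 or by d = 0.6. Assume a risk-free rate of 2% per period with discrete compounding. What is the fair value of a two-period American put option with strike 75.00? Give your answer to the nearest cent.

17.48

Risk-neutral probability p = (1 + 0.02 − 0.6)/(1.5 − 0.6) = 0.4200/0.9000 = 0.4667
Terminal stock prices: S_uu = 168.8, S_ud = 67.5, S_dd = 27
Terminal payoffs (K − S): max(-93.75, 0) = 0, max(7.5, 0) = 7.5, max(48, 0) = 48
Node u (S = 112.5): continuation = 1/1.02·[0.4667·0.0000 + 0.5333·7.5000] = 3.9216; exercise value = 0.0000 ≤ continuation, so V_u = 3.9216
Node d (S = 45): continuation = 1/1.02·[0.4667·7.5000 + 0.5333·48.0000] = 28.5294; exercise value = 30.0000 > continuation, so V_d = 30.0000 (exercise)
Node 0 (S = 75): continuation = 1/1.02·[0.4667·3.9216 + 0.5333·30.0000] = 17.4805; exercise value = 0.0000 ≤ continuation, so V_0 = 17.4805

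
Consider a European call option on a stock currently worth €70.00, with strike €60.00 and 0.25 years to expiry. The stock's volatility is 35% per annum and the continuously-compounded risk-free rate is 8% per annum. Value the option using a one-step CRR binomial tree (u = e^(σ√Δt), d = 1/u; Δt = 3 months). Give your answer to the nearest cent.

€11.78

CRR parameters: u = e^(σ√Δt) = e^(0.35·√0.25) = 1.1912, d = 1/u = 0.8395
Per-period rate: rΔt = 0.08·0.25 = 0.02, so R = e^0.02 = 1.0202
Risk-neutral probability p = (e^0.02 − 0.8395)/(1.1912 − 0.8395) = 0.1807/0.3518 = 0.5138
Terminal stock prices: S_u = 83.39, S_d = 58.76
Terminal payoffs (S − K): max(23.39, 0) = 23.39, max(-1.238, 0) = 0
Node 0 (S = 70): V_0 = e^(−0.02)·[0.5138·23.3872 + 0.4862·0.0000] = 11.7781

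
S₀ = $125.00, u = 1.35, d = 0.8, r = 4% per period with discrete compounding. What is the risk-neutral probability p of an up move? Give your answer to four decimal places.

Risk-neutral probability p = (1 + 0.04 − 0.8)/(1.35 − 0.8) = 0.2400/0.5500 = 0.4364

p = 0.4364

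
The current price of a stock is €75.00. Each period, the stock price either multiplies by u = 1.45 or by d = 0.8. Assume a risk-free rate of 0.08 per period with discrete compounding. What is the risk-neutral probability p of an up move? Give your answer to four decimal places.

Risk-neutral probability p = (1 + 0.08 − 0.8)/(1.45 − 0.8) = 0.2800/0.6500 = 0.4308

p = 0.4308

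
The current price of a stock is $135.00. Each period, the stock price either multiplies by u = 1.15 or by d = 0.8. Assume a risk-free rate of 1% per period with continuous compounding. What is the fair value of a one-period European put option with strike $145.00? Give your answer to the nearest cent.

$14.65

Risk-neutral probability p = (e^0.01 − 0.8)/(1.15 − 0.8) = 0.2101/0.3500 = 0.6001
Terminal stock prices: S_u = 155.2, S_d = 108
Terminal payoffs (K − S): max(-10.25, 0) = 0, max(37, 0) = 37
Node 0 (S = 135): V_0 = e^(−0.01)·[0.6001·0.0000 + 0.3999·37.0000] = 14.6475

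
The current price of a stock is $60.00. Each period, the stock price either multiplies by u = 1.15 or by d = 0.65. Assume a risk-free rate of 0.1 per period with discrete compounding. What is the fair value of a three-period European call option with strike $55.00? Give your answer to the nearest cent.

$19.86

Risk-neutral probability p = (1 + 0.1 − 0.65)/(1.15 − 0.65) = 0.4500/0.5000 = 0.9000
Terminal stock prices: S_uuu = 91.25, S_uud = 51.58, S_udd = 29.15, S_ddd = 16.48
Terminal payoffs (S − K): max(36.25, 0) = 36.25, max(-3.422, 0) = 0, max(-25.85, 0) = 0, max(-38.52, 0) = 0
Node uu (S = 79.35): V_uu = 1/1.1·[0.9000·36.2525 + 0.1000·0.0000] = 29.6611
Node ud (S = 44.85): V_ud = 1/1.1·[0.9000·0.0000 + 0.1000·0.0000] = 0.0000
Node dd (S = 25.35): V_dd = 1/1.1·[0.9000·0.0000 + 0.1000·0.0000] = 0.0000
Node u (S = 69): V_u = 1/1.1·[0.9000·29.6611 + 0.1000·0.0000] = 24.2682
Node d (S = 39): V_d = 1/1.1·[0.9000·0.0000 + 0.1000·0.0000] = 0.0000
Node 0 (S = 60): V_0 = 1/1.1·[0.9000·24.2682 + 0.1000·0.0000] = 19.8558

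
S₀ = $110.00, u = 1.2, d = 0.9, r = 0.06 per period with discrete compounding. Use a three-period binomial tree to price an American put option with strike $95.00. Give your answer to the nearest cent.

Risk-neutral probability p = (1 + 0.06 − 0.9)/(1.2 − 0.9) = 0.1600/0.3000 = 0.5333
Terminal stock prices: S_uuu = 190.1, S_uud = 142.6, S_udd = 106.9, S_ddd = 80.19
Terminal payoffs (K − S): max(-95.08, 0) = 0, max(-47.56, 0) = 0, max(-11.92, 0) = 0, max(14.81, 0) = 14.81
Node uu (S = 158.4): continuation = 1/1.06·[0.5333·0.0000 + 0.4667·0.0000] = 0.0000; exercise value = 0.0000 ≤ continuation, so V_uu = 0.0000
Node ud (S = 118.8): continuation = 1/1.06·[0.5333·0.0000 + 0.4667·0.0000] = 0.0000; exercise value = 0.0000 ≤ continuation, so V_ud = 0.0000
Node dd (S = 89.1): continuation = 1/1.06·[0.5333·0.0000 + 0.4667·14.8100] = 6.5201; exercise value = 5.9000 ≤ continuation, so V_dd = 6.5201
Node u (S = 132): continuation = 1/1.06·[0.5333·0.0000 + 0.4667·0.0000] = 0.0000; exercise value = 0.0000 ≤ continuation, so V_u = 0.0000
Node d (S = 99): continuation = 1/1.06·[0.5333·0.0000 + 0.4667·6.5201] = 2.8705; exercise value = 0.0000 ≤ continuation, so V_d = 2.8705
Node 0 (S = 110): continuation = 1/1.06·[0.5333·0.0000 + 0.4667·2.8705] = 1.2637; exercise value = 0.0000 ≤ continuation, so V_0 = 1.2637

$1.26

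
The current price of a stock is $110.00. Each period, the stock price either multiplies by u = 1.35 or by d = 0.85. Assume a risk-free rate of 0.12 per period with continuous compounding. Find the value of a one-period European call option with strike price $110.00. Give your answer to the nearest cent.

Risk-neutral probability p = (e^0.12 − 0.85)/(1.35 − 0.85) = 0.2775/0.5000 = 0.5550
Terminal stock prices: S_u = 148.5, S_d = 93.5
Terminal payoffs (S − K): max(38.5, 0) = 38.5, max(-16.5, 0) = 0
Node 0 (S = 110): V_0 = e^(−0.12)·[0.5550·38.5000 + 0.4450·0.0000] = 18.9511

$18.95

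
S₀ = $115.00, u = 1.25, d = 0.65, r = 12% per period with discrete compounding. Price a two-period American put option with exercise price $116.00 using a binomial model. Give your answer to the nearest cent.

$11.03

Risk-neutral probability p = (1 + 0.12 − 0.65)/(1.25 − 0.65) = 0.4700/0.6000 = 0.7833
Terminal stock prices: S_uu = 179.7, S_ud = 93.44, S_dd = 48.59
Terminal payoffs (K − S): max(-63.69, 0) = 0, max(22.56, 0) = 22.56, max(67.41, 0) = 67.41
Node u (S = 143.8): continuation = 1/1.12·[0.7833·0.0000 + 0.2167·22.5625] = 4.3648; exercise value = 0.0000 ≤ continuation, so V_u = 4.3648
Node d (S = 74.75): continuation = 1/1.12·[0.7833·22.5625 + 0.2167·67.4125] = 28.8214; exercise value = 41.2500 > continuation, so V_d = 41.2500 (exercise)
Node 0 (S = 115): continuation = 1/1.12·[0.7833·4.3648 + 0.2167·41.2500] = 11.0327; exercise value = 1.0000 ≤ continuation, so V_0 = 11.0327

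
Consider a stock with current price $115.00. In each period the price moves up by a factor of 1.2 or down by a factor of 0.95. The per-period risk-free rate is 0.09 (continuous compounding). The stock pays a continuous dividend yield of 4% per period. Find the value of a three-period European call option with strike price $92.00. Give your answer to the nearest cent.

Per-period risk-free factor R = e^0.09 = 1.0942; dividend-adjusted growth = e^(0.09−0.04) = 1.0513.
Risk-neutral probability p = (1.0513 − 0.95)/(1.2 − 0.95) = 0.1013/0.2500 = 0.4051
Terminal stock prices: S_uuu = 198.7, S_uud = 157.3, S_udd = 124.5, S_ddd = 98.6
Terminal payoffs (S − K): max(106.7, 0) = 106.7, max(65.32, 0) = 65.32, max(32.55, 0) = 32.55, max(6.598, 0) = 6.598
Node uu (S = 165.6): V_uu = e^(−0.09)·[0.4051·106.7200 + 0.5949·65.3200] = 75.0251
Node ud (S = 131.1): V_ud = e^(−0.09)·[0.4051·65.3200 + 0.5949·32.5450] = 41.8778
Node dd (S = 103.8): V_dd = e^(−0.09)·[0.4051·32.5450 + 0.5949·6.5981] = 15.6363
Node u (S = 138): V_u = e^(−0.09)·[0.4051·75.0251 + 0.5949·41.8778] = 50.5452
Node d (S = 109.2): V_d = e^(−0.09)·[0.4051·41.8778 + 0.5949·15.6363] = 24.0056
Node 0 (S = 115): V_0 = e^(−0.09)·[0.4051·50.5452 + 0.5949·24.0056] = 31.7649

$31.76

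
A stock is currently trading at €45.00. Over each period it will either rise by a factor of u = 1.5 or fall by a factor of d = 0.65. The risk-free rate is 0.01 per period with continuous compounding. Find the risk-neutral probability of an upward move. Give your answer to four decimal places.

p = 0.4236

Risk-neutral probability p = (e^0.01 − 0.65)/(1.5 − 0.65) = 0.3601/0.8500 = 0.4236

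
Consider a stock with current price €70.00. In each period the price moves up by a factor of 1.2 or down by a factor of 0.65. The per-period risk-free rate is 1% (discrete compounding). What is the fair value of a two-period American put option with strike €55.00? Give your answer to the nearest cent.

Risk-neutral probability p = (1 + 0.01 − 0.65)/(1.2 − 0.65) = 0.3600/0.5500 = 0.6545
Terminal stock prices: S_uu = 100.8, S_ud = 54.6, S_dd = 29.58
Terminal payoffs (K − S): max(-45.8, 0) = 0, max(0.4, 0) = 0.4, max(25.42, 0) = 25.42
Node u (S = 84): continuation = 1/1.01·[0.6545·0.0000 + 0.3455·0.4000] = 0.1368; exercise value = 0.0000 ≤ continuation, so V_u = 0.1368
Node d (S = 45.5): continuation = 1/1.01·[0.6545·0.4000 + 0.3455·25.4250] = 8.9554; exercise value = 9.5000 > continuation, so V_d = 9.5000 (exercise)
Node 0 (S = 70): continuation = 1/1.01·[0.6545·0.1368 + 0.3455·9.5000] = 3.3380; exercise value = 0.0000 ≤ continuation, so V_0 = 3.3380

€3.34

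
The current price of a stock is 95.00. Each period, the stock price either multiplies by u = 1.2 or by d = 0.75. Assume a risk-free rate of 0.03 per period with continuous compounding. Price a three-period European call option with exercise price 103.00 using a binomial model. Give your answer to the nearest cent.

Risk-neutral probability p = (e^0.03 − 0.75)/(1.2 − 0.75) = 0.2805/0.4500 = 0.6232
Terminal stock prices: S_uuu = 164.2, S_uud = 102.6, S_udd = 64.12, S_ddd = 40.08
Terminal payoffs (S − K): max(61.16, 0) = 61.16, max(-0.4, 0) = 0, max(-38.88, 0) = 0, max(-62.92, 0) = 0
Node uu (S = 136.8): V_uu = e^(−0.03)·[0.6232·61.1600 + 0.3768·0.0000] = 36.9904
Node ud (S = 85.5): V_ud = e^(−0.03)·[0.6232·0.0000 + 0.3768·0.0000] = 0.0000
Node dd (S = 53.44): V_dd = e^(−0.03)·[0.6232·0.0000 + 0.3768·0.0000] = 0.0000
Node u (S = 114): V_u = e^(−0.03)·[0.6232·36.9904 + 0.3768·0.0000] = 22.3723
Node d (S = 71.25): V_d = e^(−0.03)·[0.6232·0.0000 + 0.3768·0.0000] = 0.0000
Node 0 (S = 95): V_0 = e^(−0.03)·[0.6232·22.3723 + 0.3768·0.0000] = 13.5310

13.53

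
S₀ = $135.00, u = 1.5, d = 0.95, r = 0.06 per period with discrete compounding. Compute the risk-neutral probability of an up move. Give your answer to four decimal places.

p = 0.2000

Risk-neutral probability p = (1 + 0.06 − 0.95)/(1.5 − 0.95) = 0.1100/0.5500 = 0.2000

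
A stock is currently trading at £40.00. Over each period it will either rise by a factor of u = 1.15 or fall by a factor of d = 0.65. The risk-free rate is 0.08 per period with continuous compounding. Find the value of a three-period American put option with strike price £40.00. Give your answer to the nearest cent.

Risk-neutral probability p = (e^0.08 − 0.65)/(1.15 − 0.65) = 0.4333/0.5000 = 0.8666
Terminal stock prices: S_uuu = 60.83, S_uud = 34.38, S_udd = 19.44, S_ddd = 10.98
Terminal payoffs (K − S): max(-20.83, 0) = 0, max(5.615, 0) = 5.615, max(20.56, 0) = 20.56, max(29.02, 0) = 29.02
Node uu (S = 52.9): continuation = e^(−0.08)·[0.8666·0.0000 + 0.1334·5.6150] = 0.6916; exercise value = 0.0000 ≤ continuation, so V_uu = 0.6916
Node ud (S = 29.9): continuation = e^(−0.08)·[0.8666·5.6150 + 0.1334·20.5650] = 7.0247; exercise value = 10.1000 > continuation, so V_ud = 10.1000 (exercise)
Node dd (S = 16.9): continuation = e^(−0.08)·[0.8666·20.5650 + 0.1334·29.0150] = 20.0247; exercise value = 23.1000 > continuation, so V_dd = 23.1000 (exercise)
Node u (S = 46): continuation = e^(−0.08)·[0.8666·0.6916 + 0.1334·10.1000] = 1.7972; exercise value = 0.0000 ≤ continuation, so V_u = 1.7972
Node d (S = 26): continuation = e^(−0.08)·[0.8666·10.1000 + 0.1334·23.1000] = 10.9247; exercise value = 14.0000 > continuation, so V_d = 14.0000 (exercise)
Node 0 (S = 40): continuation = e^(−0.08)·[0.8666·1.7972 + 0.1334·14.0000] = 3.1620; exercise value = 0.0000 ≤ continuation, so V_0 = 3.1620

£3.16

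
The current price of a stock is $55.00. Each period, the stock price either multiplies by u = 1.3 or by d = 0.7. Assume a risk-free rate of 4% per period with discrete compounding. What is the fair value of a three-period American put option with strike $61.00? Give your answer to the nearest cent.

$11.86

Risk-neutral probability p = (1 + 0.04 − 0.7)/(1.3 − 0.7) = 0.3400/0.6000 = 0.5667
Terminal stock prices: S_uuu = 120.8, S_uud = 65.06, S_udd = 35.03, S_ddd = 18.86
Terminal payoffs (K − S): max(-59.84, 0) = 0, max(-4.065, 0) = 0, max(25.97, 0) = 25.97, max(42.14, 0) = 42.14
Node uu (S = 92.95): continuation = 1/1.04·[0.5667·0.0000 + 0.4333·0.0000] = 0.0000; exercise value = 0.0000 ≤ continuation, so V_uu = 0.0000
Node ud (S = 50.05): continuation = 1/1.04·[0.5667·0.0000 + 0.4333·25.9650] = 10.8187; exercise value = 10.9500 > continuation, so V_ud = 10.9500 (exercise)
Node dd (S = 26.95): continuation = 1/1.04·[0.5667·25.9650 + 0.4333·42.1350] = 31.7038; exercise value = 34.0500 > continuation, so V_dd = 34.0500 (exercise)
Node u (S = 71.5): continuation = 1/1.04·[0.5667·0.0000 + 0.4333·10.9500] = 4.5625; exercise value = 0.0000 ≤ continuation, so V_u = 4.5625
Node d (S = 38.5): continuation = 1/1.04·[0.5667·10.9500 + 0.4333·34.0500] = 20.1538; exercise value = 22.5000 > continuation, so V_d = 22.5000 (exercise)
Node 0 (S = 55): continuation = 1/1.04·[0.5667·4.5625 + 0.4333·22.5000] = 11.8610; exercise value = 6.0000 ≤ continuation, so V_0 = 11.8610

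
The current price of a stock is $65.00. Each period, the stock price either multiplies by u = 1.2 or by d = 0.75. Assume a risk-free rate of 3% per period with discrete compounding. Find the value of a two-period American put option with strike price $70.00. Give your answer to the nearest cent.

Risk-neutral probability p = (1 + 0.03 − 0.75)/(1.2 − 0.75) = 0.2800/0.4500 = 0.6222
Terminal stock prices: S_uu = 93.6, S_ud = 58.5, S_dd = 36.56
Terminal payoffs (K − S): max(-23.6, 0) = 0, max(11.5, 0) = 11.5, max(33.44, 0) = 33.44
Node u (S = 78): continuation = 1/1.03·[0.6222·0.0000 + 0.3778·11.5000] = 4.2179; exercise value = 0.0000 ≤ continuation, so V_u = 4.2179
Node d (S = 48.75): continuation = 1/1.03·[0.6222·11.5000 + 0.3778·33.4375] = 19.2112; exercise value = 21.2500 > continuation, so V_d = 21.2500 (exercise)
Node 0 (S = 65): continuation = 1/1.03·[0.6222·4.2179 + 0.3778·21.2500] = 10.3420; exercise value = 5.0000 ≤ continuation, so V_0 = 10.3420

$10.34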